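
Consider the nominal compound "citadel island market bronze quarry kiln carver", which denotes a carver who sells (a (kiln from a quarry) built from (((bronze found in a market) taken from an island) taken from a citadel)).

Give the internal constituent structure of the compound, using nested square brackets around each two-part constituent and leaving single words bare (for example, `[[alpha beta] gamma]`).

Overall it is a kind of carver; the modifier is "citadel island market bronze quarry kiln".
Within "citadel island market bronze quarry kiln", the head is "kiln" (specifically "quarry kiln") and the modifier is "citadel island market bronze".
Within "citadel island market bronze", the head is "bronze" (specifically "island market bronze") and the modifier is "citadel".
Within "island market bronze", the head is "bronze" (specifically "market bronze") and the modifier is "island".
Within "market bronze", the head is "bronze" and the modifier is "market".
Within "quarry kiln", the head is "kiln" and the modifier is "quarry".
Assembled: [[[citadel [island [market bronze]]] [quarry kiln]] carver].

[[[citadel [island [market bronze]]] [quarry kiln]] carver]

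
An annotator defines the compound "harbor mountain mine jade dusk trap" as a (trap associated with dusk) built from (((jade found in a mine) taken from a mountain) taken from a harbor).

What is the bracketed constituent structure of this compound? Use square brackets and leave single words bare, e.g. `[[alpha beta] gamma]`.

Whole compound: head "trap" (specifically "dusk trap"), modifier "harbor mountain mine jade".
Within "harbor mountain mine jade", the head is "jade" (specifically "mountain mine jade") and the modifier is "harbor".
Within "mountain mine jade", the head is "jade" (specifically "mine jade") and the modifier is "mountain".
Within "mine jade", the head is "jade" and the modifier is "mine".
Within "dusk trap", the head is "trap" and the modifier is "dusk".
So the structure is [[harbor [mountain [mine jade]]] [dusk trap]].

[[harbor [mountain [mine jade]]] [dusk trap]]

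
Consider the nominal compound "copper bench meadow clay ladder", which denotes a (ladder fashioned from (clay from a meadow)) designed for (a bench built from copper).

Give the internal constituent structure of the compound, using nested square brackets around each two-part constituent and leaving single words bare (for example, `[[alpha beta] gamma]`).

[[copper bench] [[meadow clay] ladder]]

At the top level: head "ladder" (specifically "meadow clay ladder"); modifier "copper bench".
Inside "copper bench": head "bench", modifier "copper".
Inside "meadow clay ladder": head "ladder", modifier "meadow clay".
Inside "meadow clay": head "clay", modifier "meadow".
Putting it together: [[copper bench] [[meadow clay] ladder]].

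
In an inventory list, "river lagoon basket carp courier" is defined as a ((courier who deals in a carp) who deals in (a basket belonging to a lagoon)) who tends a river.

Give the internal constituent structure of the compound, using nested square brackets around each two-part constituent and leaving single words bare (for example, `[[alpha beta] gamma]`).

The outermost head in the paraphrase is "courier" (specifically "lagoon basket carp courier"), modified by "river".
Within "lagoon basket carp courier", the head is "courier" (specifically "carp courier") and the modifier is "lagoon basket".
Within "lagoon basket", the head is "basket" and the modifier is "lagoon".
Within "carp courier", the head is "courier" and the modifier is "carp".
Putting it together: [river [[lagoon basket] [carp courier]]].

[river [[lagoon basket] [carp courier]]]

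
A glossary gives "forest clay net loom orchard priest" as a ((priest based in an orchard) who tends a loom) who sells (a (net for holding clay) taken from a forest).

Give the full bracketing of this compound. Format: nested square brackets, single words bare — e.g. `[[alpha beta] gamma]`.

Overall it is a kind of priest (specifically "loom orchard priest"); the modifier is "forest clay net".
Within "forest clay net", the head is "net" (specifically "clay net") and the modifier is "forest".
Within "clay net", the head is "net" and the modifier is "clay".
Within "loom orchard priest", the head is "priest" (specifically "orchard priest") and the modifier is "loom".
Within "orchard priest", the head is "priest" and the modifier is "orchard".
So the structure is [[forest [clay net]] [loom [orchard priest]]].

[[forest [clay net]] [loom [orchard priest]]]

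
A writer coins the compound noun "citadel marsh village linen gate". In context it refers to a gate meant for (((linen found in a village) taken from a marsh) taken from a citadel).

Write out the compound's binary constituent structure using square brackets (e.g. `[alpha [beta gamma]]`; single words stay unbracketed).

The outermost head in the paraphrase is "gate", modified by "citadel marsh village linen".
Inside "citadel marsh village linen": head "linen" (specifically "marsh village linen"), modifier "citadel".
Inside "marsh village linen": head "linen" (specifically "village linen"), modifier "marsh".
Inside "village linen": head "linen", modifier "village".
So the structure is [[citadel [marsh [village linen]]] gate].

[[citadel [marsh [village linen]]] gate]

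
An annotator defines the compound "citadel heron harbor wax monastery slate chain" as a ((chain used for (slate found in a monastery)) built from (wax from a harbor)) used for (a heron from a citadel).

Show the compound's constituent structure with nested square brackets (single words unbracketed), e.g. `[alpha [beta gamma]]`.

[[citadel heron] [[harbor wax] [[monastery slate] chain]]]

Whole compound: head "chain" (specifically "harbor wax monastery slate chain"), modifier "citadel heron".
"citadel heron" → head "heron", modifier "citadel".
"harbor wax monastery slate chain" → head "chain" (specifically "monastery slate chain"), modifier "harbor wax".
"harbor wax" → head "wax", modifier "harbor".
"monastery slate chain" → head "chain", modifier "monastery slate".
"monastery slate" → head "slate", modifier "monastery".
Putting it together: [[citadel heron] [[harbor wax] [[monastery slate] chain]]].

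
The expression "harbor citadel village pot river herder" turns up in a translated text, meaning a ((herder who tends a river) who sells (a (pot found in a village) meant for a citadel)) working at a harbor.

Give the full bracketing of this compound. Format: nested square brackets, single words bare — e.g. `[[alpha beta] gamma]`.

[harbor [[citadel [village pot]] [river herder]]]

Overall it is a kind of herder (specifically "citadel village pot river herder"); the modifier is "harbor".
Within "citadel village pot river herder", the head is "herder" (specifically "river herder") and the modifier is "citadel village pot".
Within "citadel village pot", the head is "pot" (specifically "village pot") and the modifier is "citadel".
Within "village pot", the head is "pot" and the modifier is "village".
Within "river herder", the head is "herder" and the modifier is "river".
So the structure is [harbor [[citadel [village pot]] [river herder]]].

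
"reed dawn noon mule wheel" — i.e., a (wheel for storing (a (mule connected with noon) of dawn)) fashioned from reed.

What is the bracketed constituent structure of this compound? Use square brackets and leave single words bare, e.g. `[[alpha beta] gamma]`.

[reed [[dawn [noon mule]] wheel]]

Overall it is a kind of wheel (specifically "dawn noon mule wheel"); the modifier is "reed".
Within "dawn noon mule wheel", the head is "wheel" and the modifier is "dawn noon mule".
Within "dawn noon mule", the head is "mule" (specifically "noon mule") and the modifier is "dawn".
Within "noon mule", the head is "mule" and the modifier is "noon".
Assembled: [reed [[dawn [noon mule]] wheel]].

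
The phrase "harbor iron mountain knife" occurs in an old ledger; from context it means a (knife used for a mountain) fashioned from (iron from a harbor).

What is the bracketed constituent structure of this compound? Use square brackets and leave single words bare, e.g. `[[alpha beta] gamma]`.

The outermost head in the paraphrase is "knife" (specifically "mountain knife"), modified by "harbor iron".
Inside "harbor iron": head "iron", modifier "harbor".
Inside "mountain knife": head "knife", modifier "mountain".
Putting it together: [[harbor iron] [mountain knife]].

[[harbor iron] [mountain knife]]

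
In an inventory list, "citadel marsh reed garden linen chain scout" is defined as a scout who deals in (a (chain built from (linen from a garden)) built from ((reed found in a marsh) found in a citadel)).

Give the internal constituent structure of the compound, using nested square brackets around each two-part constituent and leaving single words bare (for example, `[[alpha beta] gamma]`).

[[[citadel [marsh reed]] [[garden linen] chain]] scout]

At the top level: head "scout"; modifier "citadel marsh reed garden linen chain".
Inside "citadel marsh reed garden linen chain": head "chain" (specifically "garden linen chain"), modifier "citadel marsh reed".
Inside "citadel marsh reed": head "reed" (specifically "marsh reed"), modifier "citadel".
Inside "marsh reed": head "reed", modifier "marsh".
Inside "garden linen chain": head "chain", modifier "garden linen".
Inside "garden linen": head "linen", modifier "garden".
So the structure is [[[citadel [marsh reed]] [[garden linen] chain]] scout].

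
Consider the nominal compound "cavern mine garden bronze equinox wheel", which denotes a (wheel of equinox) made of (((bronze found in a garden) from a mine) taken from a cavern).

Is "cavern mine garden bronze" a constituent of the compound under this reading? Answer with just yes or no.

The paraphrase groups the words so that "cavern mine garden bronze" is one unit: it corresponds to a single parenthesized sub-phrase.
The full structure is [[cavern [mine [garden bronze]]] [equinox wheel]], in which [cavern mine garden bronze] is a constituent.

yes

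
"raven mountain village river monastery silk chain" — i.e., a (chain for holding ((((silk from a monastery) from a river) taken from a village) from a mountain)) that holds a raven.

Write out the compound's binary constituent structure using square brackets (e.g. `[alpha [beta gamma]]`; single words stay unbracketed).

Whole compound: head "chain" (specifically "mountain village river monastery silk chain"), modifier "raven".
Within "mountain village river monastery silk chain", the head is "chain" and the modifier is "mountain village river monastery silk".
Within "mountain village river monastery silk", the head is "silk" (specifically "village river monastery silk") and the modifier is "mountain".
Within "village river monastery silk", the head is "silk" (specifically "river monastery silk") and the modifier is "village".
Within "river monastery silk", the head is "silk" (specifically "monastery silk") and the modifier is "river".
Within "monastery silk", the head is "silk" and the modifier is "monastery".
Putting it together: [raven [[mountain [village [river [monastery silk]]]] chain]].

[raven [[mountain [village [river [monastery silk]]]] chain]]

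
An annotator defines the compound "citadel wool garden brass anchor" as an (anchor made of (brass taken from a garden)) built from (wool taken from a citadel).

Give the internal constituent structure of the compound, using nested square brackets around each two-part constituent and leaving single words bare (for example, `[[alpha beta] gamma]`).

[[citadel wool] [[garden brass] anchor]]

At the top level: head "anchor" (specifically "garden brass anchor"); modifier "citadel wool".
Within "citadel wool", the head is "wool" and the modifier is "citadel".
Within "garden brass anchor", the head is "anchor" and the modifier is "garden brass".
Within "garden brass", the head is "brass" and the modifier is "garden".
Putting it together: [[citadel wool] [[garden brass] anchor]].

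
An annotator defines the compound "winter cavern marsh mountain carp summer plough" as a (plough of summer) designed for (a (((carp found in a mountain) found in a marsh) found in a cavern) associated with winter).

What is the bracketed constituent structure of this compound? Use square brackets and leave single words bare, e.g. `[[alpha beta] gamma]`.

[[winter [cavern [marsh [mountain carp]]]] [summer plough]]

The outermost head in the paraphrase is "plough" (specifically "summer plough"), modified by "winter cavern marsh mountain carp".
Within "winter cavern marsh mountain carp", the head is "carp" (specifically "cavern marsh mountain carp") and the modifier is "winter".
Within "cavern marsh mountain carp", the head is "carp" (specifically "marsh mountain carp") and the modifier is "cavern".
Within "marsh mountain carp", the head is "carp" (specifically "mountain carp") and the modifier is "marsh".
Within "mountain carp", the head is "carp" and the modifier is "mountain".
Within "summer plough", the head is "plough" and the modifier is "summer".
So the structure is [[winter [cavern [marsh [mountain carp]]]] [summer plough]].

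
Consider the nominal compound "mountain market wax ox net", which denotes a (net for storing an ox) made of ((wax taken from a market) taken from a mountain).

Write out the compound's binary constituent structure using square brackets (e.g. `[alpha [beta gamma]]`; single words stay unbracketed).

Whole compound: head "net" (specifically "ox net"), modifier "mountain market wax".
"mountain market wax" → head "wax" (specifically "market wax"), modifier "mountain".
"market wax" → head "wax", modifier "market".
"ox net" → head "net", modifier "ox".
Assembled: [[mountain [market wax]] [ox net]].

[[mountain [market wax]] [ox net]]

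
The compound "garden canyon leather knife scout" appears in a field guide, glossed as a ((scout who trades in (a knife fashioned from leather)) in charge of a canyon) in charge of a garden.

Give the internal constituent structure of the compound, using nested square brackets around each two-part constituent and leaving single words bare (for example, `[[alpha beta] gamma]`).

[garden [canyon [[leather knife] scout]]]

At the top level: head "scout" (specifically "canyon leather knife scout"); modifier "garden".
"canyon leather knife scout" → head "scout" (specifically "leather knife scout"), modifier "canyon".
"leather knife scout" → head "scout", modifier "leather knife".
"leather knife" → head "knife", modifier "leather".
Putting it together: [garden [canyon [[leather knife] scout]]].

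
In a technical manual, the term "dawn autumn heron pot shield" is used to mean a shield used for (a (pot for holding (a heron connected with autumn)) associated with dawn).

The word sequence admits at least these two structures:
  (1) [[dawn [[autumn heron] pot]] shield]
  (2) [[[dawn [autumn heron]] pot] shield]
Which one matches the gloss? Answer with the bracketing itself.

[[dawn [[autumn heron] pot]] shield]

The paraphrase's head is the "shield" part ("shield"); its modifier is "dawn autumn heron pot".
That top-level split, carried through the inner groups, gives [[dawn [[autumn heron] pot]] shield].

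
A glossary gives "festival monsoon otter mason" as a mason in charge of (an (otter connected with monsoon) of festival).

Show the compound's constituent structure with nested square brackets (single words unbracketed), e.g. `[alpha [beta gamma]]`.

At the top level: head "mason"; modifier "festival monsoon otter".
Within "festival monsoon otter", the head is "otter" (specifically "monsoon otter") and the modifier is "festival".
Within "monsoon otter", the head is "otter" and the modifier is "monsoon".
Assembled: [[festival [monsoon otter]] mason].

[[festival [monsoon otter]] mason]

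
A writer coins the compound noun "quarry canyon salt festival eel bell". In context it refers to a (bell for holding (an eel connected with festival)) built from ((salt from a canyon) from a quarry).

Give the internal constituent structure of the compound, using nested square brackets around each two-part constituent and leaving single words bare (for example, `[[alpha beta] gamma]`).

Overall it is a kind of bell (specifically "festival eel bell"); the modifier is "quarry canyon salt".
Inside "quarry canyon salt": head "salt" (specifically "canyon salt"), modifier "quarry".
Inside "canyon salt": head "salt", modifier "canyon".
Inside "festival eel bell": head "bell", modifier "festival eel".
Inside "festival eel": head "eel", modifier "festival".
So the structure is [[quarry [canyon salt]] [[festival eel] bell]].

[[quarry [canyon salt]] [[festival eel] bell]]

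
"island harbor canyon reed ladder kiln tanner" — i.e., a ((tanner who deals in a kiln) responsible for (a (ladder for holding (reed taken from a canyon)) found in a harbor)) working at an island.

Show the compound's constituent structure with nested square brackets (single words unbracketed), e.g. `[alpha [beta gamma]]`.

[island [[harbor [[canyon reed] ladder]] [kiln tanner]]]

The outermost head in the paraphrase is "tanner" (specifically "harbor canyon reed ladder kiln tanner"), modified by "island".
Within "harbor canyon reed ladder kiln tanner", the head is "tanner" (specifically "kiln tanner") and the modifier is "harbor canyon reed ladder".
Within "harbor canyon reed ladder", the head is "ladder" (specifically "canyon reed ladder") and the modifier is "harbor".
Within "canyon reed ladder", the head is "ladder" and the modifier is "canyon reed".
Within "canyon reed", the head is "reed" and the modifier is "canyon".
Within "kiln tanner", the head is "tanner" and the modifier is "kiln".
Assembled: [island [[harbor [[canyon reed] ladder]] [kiln tanner]]].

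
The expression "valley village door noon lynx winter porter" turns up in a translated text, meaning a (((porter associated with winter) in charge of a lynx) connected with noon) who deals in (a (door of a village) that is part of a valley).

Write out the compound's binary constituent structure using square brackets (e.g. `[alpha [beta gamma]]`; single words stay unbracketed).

At the top level: head "porter" (specifically "noon lynx winter porter"); modifier "valley village door".
Inside "valley village door": head "door" (specifically "village door"), modifier "valley".
Inside "village door": head "door", modifier "village".
Inside "noon lynx winter porter": head "porter" (specifically "lynx winter porter"), modifier "noon".
Inside "lynx winter porter": head "porter" (specifically "winter porter"), modifier "lynx".
Inside "winter porter": head "porter", modifier "winter".
Assembled: [[valley [village door]] [noon [lynx [winter porter]]]].

[[valley [village door]] [noon [lynx [winter porter]]]]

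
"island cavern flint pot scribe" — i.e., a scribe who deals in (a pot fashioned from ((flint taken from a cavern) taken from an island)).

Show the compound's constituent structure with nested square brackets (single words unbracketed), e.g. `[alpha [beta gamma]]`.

[[[island [cavern flint]] pot] scribe]

Whole compound: head "scribe", modifier "island cavern flint pot".
"island cavern flint pot" → head "pot", modifier "island cavern flint".
"island cavern flint" → head "flint" (specifically "cavern flint"), modifier "island".
"cavern flint" → head "flint", modifier "cavern".
Putting it together: [[[island [cavern flint]] pot] scribe].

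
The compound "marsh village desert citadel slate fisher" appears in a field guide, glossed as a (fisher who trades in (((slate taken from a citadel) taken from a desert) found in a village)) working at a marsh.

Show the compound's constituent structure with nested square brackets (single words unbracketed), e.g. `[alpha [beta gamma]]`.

Overall it is a kind of fisher (specifically "village desert citadel slate fisher"); the modifier is "marsh".
"village desert citadel slate fisher" → head "fisher", modifier "village desert citadel slate".
"village desert citadel slate" → head "slate" (specifically "desert citadel slate"), modifier "village".
"desert citadel slate" → head "slate" (specifically "citadel slate"), modifier "desert".
"citadel slate" → head "slate", modifier "citadel".
Assembled: [marsh [[village [desert [citadel slate]]] fisher]].

[marsh [[village [desert [citadel slate]]] fisher]]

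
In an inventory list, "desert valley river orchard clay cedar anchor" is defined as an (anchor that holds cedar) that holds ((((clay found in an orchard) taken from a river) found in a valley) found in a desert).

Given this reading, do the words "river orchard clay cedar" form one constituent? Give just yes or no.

The top-level split is [desert valley river orchard clay] [cedar anchor]; the full structure is [[desert [valley [river [orchard clay]]]] [cedar anchor]].
"river orchard clay cedar" straddles a constituent boundary, so it is not a single unit.

no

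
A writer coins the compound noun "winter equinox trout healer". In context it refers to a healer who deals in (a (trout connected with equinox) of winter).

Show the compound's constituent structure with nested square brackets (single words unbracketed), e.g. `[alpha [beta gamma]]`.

[[winter [equinox trout]] healer]

At the top level: head "healer"; modifier "winter equinox trout".
"winter equinox trout" → head "trout" (specifically "equinox trout"), modifier "winter".
"equinox trout" → head "trout", modifier "equinox".
Putting it together: [[winter [equinox trout]] healer].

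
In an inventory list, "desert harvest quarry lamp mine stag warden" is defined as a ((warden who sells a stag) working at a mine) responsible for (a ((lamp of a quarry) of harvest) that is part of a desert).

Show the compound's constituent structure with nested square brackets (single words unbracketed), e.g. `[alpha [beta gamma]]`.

Whole compound: head "warden" (specifically "mine stag warden"), modifier "desert harvest quarry lamp".
Inside "desert harvest quarry lamp": head "lamp" (specifically "harvest quarry lamp"), modifier "desert".
Inside "harvest quarry lamp": head "lamp" (specifically "quarry lamp"), modifier "harvest".
Inside "quarry lamp": head "lamp", modifier "quarry".
Inside "mine stag warden": head "warden" (specifically "stag warden"), modifier "mine".
Inside "stag warden": head "warden", modifier "stag".
Assembled: [[desert [harvest [quarry lamp]]] [mine [stag warden]]].

[[desert [harvest [quarry lamp]]] [mine [stag warden]]]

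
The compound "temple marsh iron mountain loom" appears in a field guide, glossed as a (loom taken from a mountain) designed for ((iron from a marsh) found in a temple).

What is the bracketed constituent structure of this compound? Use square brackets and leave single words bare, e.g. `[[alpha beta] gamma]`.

[[temple [marsh iron]] [mountain loom]]

Overall it is a kind of loom (specifically "mountain loom"); the modifier is "temple marsh iron".
Within "temple marsh iron", the head is "iron" (specifically "marsh iron") and the modifier is "temple".
Within "marsh iron", the head is "iron" and the modifier is "marsh".
Within "mountain loom", the head is "loom" and the modifier is "mountain".
Putting it together: [[temple [marsh iron]] [mountain loom]].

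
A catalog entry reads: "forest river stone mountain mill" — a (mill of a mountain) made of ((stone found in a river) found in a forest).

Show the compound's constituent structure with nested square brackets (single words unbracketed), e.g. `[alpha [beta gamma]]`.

Overall it is a kind of mill (specifically "mountain mill"); the modifier is "forest river stone".
Within "forest river stone", the head is "stone" (specifically "river stone") and the modifier is "forest".
Within "river stone", the head is "stone" and the modifier is "river".
Within "mountain mill", the head is "mill" and the modifier is "mountain".
Assembled: [[forest [river stone]] [mountain mill]].

[[forest [river stone]] [mountain mill]]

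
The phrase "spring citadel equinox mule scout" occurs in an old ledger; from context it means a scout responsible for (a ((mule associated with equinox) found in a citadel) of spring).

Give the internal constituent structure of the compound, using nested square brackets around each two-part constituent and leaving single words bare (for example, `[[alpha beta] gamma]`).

Whole compound: head "scout", modifier "spring citadel equinox mule".
Within "spring citadel equinox mule", the head is "mule" (specifically "citadel equinox mule") and the modifier is "spring".
Within "citadel equinox mule", the head is "mule" (specifically "equinox mule") and the modifier is "citadel".
Within "equinox mule", the head is "mule" and the modifier is "equinox".
So the structure is [[spring [citadel [equinox mule]]] scout].

[[spring [citadel [equinox mule]]] scout]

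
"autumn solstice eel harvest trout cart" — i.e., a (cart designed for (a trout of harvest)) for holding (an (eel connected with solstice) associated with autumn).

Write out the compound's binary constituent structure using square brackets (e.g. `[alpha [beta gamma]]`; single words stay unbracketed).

The outermost head in the paraphrase is "cart" (specifically "harvest trout cart"), modified by "autumn solstice eel".
"autumn solstice eel" → head "eel" (specifically "solstice eel"), modifier "autumn".
"solstice eel" → head "eel", modifier "solstice".
"harvest trout cart" → head "cart", modifier "harvest trout".
"harvest trout" → head "trout", modifier "harvest".
Assembled: [[autumn [solstice eel]] [[harvest trout] cart]].

[[autumn [solstice eel]] [[harvest trout] cart]]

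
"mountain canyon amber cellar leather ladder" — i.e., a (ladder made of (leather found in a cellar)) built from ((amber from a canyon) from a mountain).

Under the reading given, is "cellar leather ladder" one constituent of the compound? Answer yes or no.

yes

The paraphrase groups the words so that "cellar leather ladder" is one unit: it corresponds to a single parenthesized sub-phrase.
The full structure is [[mountain [canyon amber]] [[cellar leather] ladder]], in which [cellar leather ladder] is a constituent.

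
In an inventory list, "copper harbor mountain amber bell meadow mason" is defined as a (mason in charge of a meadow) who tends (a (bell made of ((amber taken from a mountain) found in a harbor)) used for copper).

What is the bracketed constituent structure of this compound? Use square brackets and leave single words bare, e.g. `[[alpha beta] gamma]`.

The outermost head in the paraphrase is "mason" (specifically "meadow mason"), modified by "copper harbor mountain amber bell".
Inside "copper harbor mountain amber bell": head "bell" (specifically "harbor mountain amber bell"), modifier "copper".
Inside "harbor mountain amber bell": head "bell", modifier "harbor mountain amber".
Inside "harbor mountain amber": head "amber" (specifically "mountain amber"), modifier "harbor".
Inside "mountain amber": head "amber", modifier "mountain".
Inside "meadow mason": head "mason", modifier "meadow".
Assembled: [[copper [[harbor [mountain amber]] bell]] [meadow mason]].

[[copper [[harbor [mountain amber]] bell]] [meadow mason]]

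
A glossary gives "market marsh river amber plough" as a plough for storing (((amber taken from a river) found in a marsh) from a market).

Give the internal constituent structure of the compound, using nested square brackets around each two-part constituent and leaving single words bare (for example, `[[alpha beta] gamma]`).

Whole compound: head "plough", modifier "market marsh river amber".
Within "market marsh river amber", the head is "amber" (specifically "marsh river amber") and the modifier is "market".
Within "marsh river amber", the head is "amber" (specifically "river amber") and the modifier is "marsh".
Within "river amber", the head is "amber" and the modifier is "river".
Assembled: [[market [marsh [river amber]]] plough].

[[market [marsh [river amber]]] plough]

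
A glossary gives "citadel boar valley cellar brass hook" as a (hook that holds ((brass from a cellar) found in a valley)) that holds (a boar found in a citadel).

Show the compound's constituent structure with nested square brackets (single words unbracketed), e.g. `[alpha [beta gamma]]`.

Whole compound: head "hook" (specifically "valley cellar brass hook"), modifier "citadel boar".
"citadel boar" → head "boar", modifier "citadel".
"valley cellar brass hook" → head "hook", modifier "valley cellar brass".
"valley cellar brass" → head "brass" (specifically "cellar brass"), modifier "valley".
"cellar brass" → head "brass", modifier "cellar".
Assembled: [[citadel boar] [[valley [cellar brass]] hook]].

[[citadel boar] [[valley [cellar brass]] hook]]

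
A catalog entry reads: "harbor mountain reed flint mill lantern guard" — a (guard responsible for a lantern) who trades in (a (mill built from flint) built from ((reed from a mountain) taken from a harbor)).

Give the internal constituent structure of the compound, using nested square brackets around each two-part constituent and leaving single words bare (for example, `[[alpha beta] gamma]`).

The outermost head in the paraphrase is "guard" (specifically "lantern guard"), modified by "harbor mountain reed flint mill".
"harbor mountain reed flint mill" → head "mill" (specifically "flint mill"), modifier "harbor mountain reed".
"harbor mountain reed" → head "reed" (specifically "mountain reed"), modifier "harbor".
"mountain reed" → head "reed", modifier "mountain".
"flint mill" → head "mill", modifier "flint".
"lantern guard" → head "guard", modifier "lantern".
Assembled: [[[harbor [mountain reed]] [flint mill]] [lantern guard]].

[[[harbor [mountain reed]] [flint mill]] [lantern guard]]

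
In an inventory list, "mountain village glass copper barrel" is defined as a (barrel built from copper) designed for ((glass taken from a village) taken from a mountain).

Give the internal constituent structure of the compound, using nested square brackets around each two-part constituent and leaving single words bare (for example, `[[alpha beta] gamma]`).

The outermost head in the paraphrase is "barrel" (specifically "copper barrel"), modified by "mountain village glass".
"mountain village glass" → head "glass" (specifically "village glass"), modifier "mountain".
"village glass" → head "glass", modifier "village".
"copper barrel" → head "barrel", modifier "copper".
So the structure is [[mountain [village glass]] [copper barrel]].

[[mountain [village glass]] [copper barrel]]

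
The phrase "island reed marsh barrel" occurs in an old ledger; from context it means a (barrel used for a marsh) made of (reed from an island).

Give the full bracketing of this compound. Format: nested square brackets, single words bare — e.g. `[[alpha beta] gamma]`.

[[island reed] [marsh barrel]]

At the top level: head "barrel" (specifically "marsh barrel"); modifier "island reed".
Within "island reed", the head is "reed" and the modifier is "island".
Within "marsh barrel", the head is "barrel" and the modifier is "marsh".
Putting it together: [[island reed] [marsh barrel]].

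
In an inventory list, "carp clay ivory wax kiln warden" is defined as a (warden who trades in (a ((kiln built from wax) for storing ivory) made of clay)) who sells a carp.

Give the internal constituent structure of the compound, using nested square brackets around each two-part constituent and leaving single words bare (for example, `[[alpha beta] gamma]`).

Whole compound: head "warden" (specifically "clay ivory wax kiln warden"), modifier "carp".
"clay ivory wax kiln warden" → head "warden", modifier "clay ivory wax kiln".
"clay ivory wax kiln" → head "kiln" (specifically "ivory wax kiln"), modifier "clay".
"ivory wax kiln" → head "kiln" (specifically "wax kiln"), modifier "ivory".
"wax kiln" → head "kiln", modifier "wax".
So the structure is [carp [[clay [ivory [wax kiln]]] warden]].

[carp [[clay [ivory [wax kiln]]] warden]]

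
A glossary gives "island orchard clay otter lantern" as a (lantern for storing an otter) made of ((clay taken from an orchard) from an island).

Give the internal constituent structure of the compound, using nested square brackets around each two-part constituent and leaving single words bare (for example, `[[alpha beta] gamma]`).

Whole compound: head "lantern" (specifically "otter lantern"), modifier "island orchard clay".
Within "island orchard clay", the head is "clay" (specifically "orchard clay") and the modifier is "island".
Within "orchard clay", the head is "clay" and the modifier is "orchard".
Within "otter lantern", the head is "lantern" and the modifier is "otter".
So the structure is [[island [orchard clay]] [otter lantern]].

[[island [orchard clay]] [otter lantern]]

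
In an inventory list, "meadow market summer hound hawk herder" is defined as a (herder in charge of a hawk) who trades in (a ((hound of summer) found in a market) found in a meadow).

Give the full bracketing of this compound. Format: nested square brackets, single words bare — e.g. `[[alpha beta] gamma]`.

At the top level: head "herder" (specifically "hawk herder"); modifier "meadow market summer hound".
Inside "meadow market summer hound": head "hound" (specifically "market summer hound"), modifier "meadow".
Inside "market summer hound": head "hound" (specifically "summer hound"), modifier "market".
Inside "summer hound": head "hound", modifier "summer".
Inside "hawk herder": head "herder", modifier "hawk".
So the structure is [[meadow [market [summer hound]]] [hawk herder]].

[[meadow [market [summer hound]]] [hawk herder]]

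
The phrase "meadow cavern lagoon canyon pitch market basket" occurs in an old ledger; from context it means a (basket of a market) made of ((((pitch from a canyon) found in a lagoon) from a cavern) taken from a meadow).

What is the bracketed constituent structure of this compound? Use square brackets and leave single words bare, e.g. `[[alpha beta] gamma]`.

[[meadow [cavern [lagoon [canyon pitch]]]] [market basket]]

At the top level: head "basket" (specifically "market basket"); modifier "meadow cavern lagoon canyon pitch".
Within "meadow cavern lagoon canyon pitch", the head is "pitch" (specifically "cavern lagoon canyon pitch") and the modifier is "meadow".
Within "cavern lagoon canyon pitch", the head is "pitch" (specifically "lagoon canyon pitch") and the modifier is "cavern".
Within "lagoon canyon pitch", the head is "pitch" (specifically "canyon pitch") and the modifier is "lagoon".
Within "canyon pitch", the head is "pitch" and the modifier is "canyon".
Within "market basket", the head is "basket" and the modifier is "market".
Putting it together: [[meadow [cavern [lagoon [canyon pitch]]]] [market basket]].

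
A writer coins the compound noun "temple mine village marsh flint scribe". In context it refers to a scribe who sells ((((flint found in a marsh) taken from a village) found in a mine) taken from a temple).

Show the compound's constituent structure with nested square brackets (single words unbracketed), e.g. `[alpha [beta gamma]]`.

Whole compound: head "scribe", modifier "temple mine village marsh flint".
"temple mine village marsh flint" → head "flint" (specifically "mine village marsh flint"), modifier "temple".
"mine village marsh flint" → head "flint" (specifically "village marsh flint"), modifier "mine".
"village marsh flint" → head "flint" (specifically "marsh flint"), modifier "village".
"marsh flint" → head "flint", modifier "marsh".
Assembled: [[temple [mine [village [marsh flint]]]] scribe].

[[temple [mine [village [marsh flint]]]] scribe]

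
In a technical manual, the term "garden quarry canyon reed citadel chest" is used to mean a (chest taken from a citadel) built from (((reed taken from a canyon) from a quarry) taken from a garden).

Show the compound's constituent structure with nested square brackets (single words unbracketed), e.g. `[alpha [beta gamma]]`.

[[garden [quarry [canyon reed]]] [citadel chest]]

At the top level: head "chest" (specifically "citadel chest"); modifier "garden quarry canyon reed".
Within "garden quarry canyon reed", the head is "reed" (specifically "quarry canyon reed") and the modifier is "garden".
Within "quarry canyon reed", the head is "reed" (specifically "canyon reed") and the modifier is "quarry".
Within "canyon reed", the head is "reed" and the modifier is "canyon".
Within "citadel chest", the head is "chest" and the modifier is "citadel".
So the structure is [[garden [quarry [canyon reed]]] [citadel chest]].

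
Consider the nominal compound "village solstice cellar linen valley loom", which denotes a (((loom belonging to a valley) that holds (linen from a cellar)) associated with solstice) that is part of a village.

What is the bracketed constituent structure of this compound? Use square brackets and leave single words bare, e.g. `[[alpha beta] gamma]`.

Whole compound: head "loom" (specifically "solstice cellar linen valley loom"), modifier "village".
Within "solstice cellar linen valley loom", the head is "loom" (specifically "cellar linen valley loom") and the modifier is "solstice".
Within "cellar linen valley loom", the head is "loom" (specifically "valley loom") and the modifier is "cellar linen".
Within "cellar linen", the head is "linen" and the modifier is "cellar".
Within "valley loom", the head is "loom" and the modifier is "valley".
So the structure is [village [solstice [[cellar linen] [valley loom]]]].

[village [solstice [[cellar linen] [valley loom]]]]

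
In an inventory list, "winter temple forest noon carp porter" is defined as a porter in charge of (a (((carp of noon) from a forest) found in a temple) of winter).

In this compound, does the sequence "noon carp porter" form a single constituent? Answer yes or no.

The top-level split is [winter temple forest noon carp] [porter]; the full structure is [[winter [temple [forest [noon carp]]]] porter].
"noon carp porter" straddles a constituent boundary, so it is not a single unit.

no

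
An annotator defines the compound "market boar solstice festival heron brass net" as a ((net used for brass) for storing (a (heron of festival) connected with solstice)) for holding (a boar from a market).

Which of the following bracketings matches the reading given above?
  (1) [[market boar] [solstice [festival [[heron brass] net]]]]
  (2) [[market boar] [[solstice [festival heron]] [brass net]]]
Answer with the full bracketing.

The paraphrase's head is the "net" part ("solstice festival heron brass net"); its modifier is "market boar".
That top-level split, carried through the inner groups, gives [[market boar] [[solstice [festival heron]] [brass net]]].

[[market boar] [[solstice [festival heron]] [brass net]]]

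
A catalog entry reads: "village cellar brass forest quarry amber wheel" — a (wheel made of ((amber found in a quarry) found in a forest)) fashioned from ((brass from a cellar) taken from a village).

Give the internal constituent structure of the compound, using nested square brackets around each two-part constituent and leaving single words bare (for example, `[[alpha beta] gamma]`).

Overall it is a kind of wheel (specifically "forest quarry amber wheel"); the modifier is "village cellar brass".
Within "village cellar brass", the head is "brass" (specifically "cellar brass") and the modifier is "village".
Within "cellar brass", the head is "brass" and the modifier is "cellar".
Within "forest quarry amber wheel", the head is "wheel" and the modifier is "forest quarry amber".
Within "forest quarry amber", the head is "amber" (specifically "quarry amber") and the modifier is "forest".
Within "quarry amber", the head is "amber" and the modifier is "quarry".
Putting it together: [[village [cellar brass]] [[forest [quarry amber]] wheel]].

[[village [cellar brass]] [[forest [quarry amber]] wheel]]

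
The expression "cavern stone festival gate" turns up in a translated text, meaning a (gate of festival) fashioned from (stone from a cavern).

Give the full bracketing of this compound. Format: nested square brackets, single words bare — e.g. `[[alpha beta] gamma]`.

At the top level: head "gate" (specifically "festival gate"); modifier "cavern stone".
Inside "cavern stone": head "stone", modifier "cavern".
Inside "festival gate": head "gate", modifier "festival".
Putting it together: [[cavern stone] [festival gate]].

[[cavern stone] [festival gate]]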